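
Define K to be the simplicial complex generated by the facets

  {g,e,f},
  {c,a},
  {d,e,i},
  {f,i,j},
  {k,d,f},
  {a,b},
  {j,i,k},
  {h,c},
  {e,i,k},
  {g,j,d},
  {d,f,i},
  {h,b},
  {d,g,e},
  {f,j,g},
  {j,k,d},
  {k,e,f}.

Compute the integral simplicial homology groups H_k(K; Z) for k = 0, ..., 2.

H_0 ≅ Z^2,  H_1 ≅ Z ⊕ Z/2Z,  H_2 = 0.

We work with the vertex ordering a < b < c < d < e < f < g < h < i < j < k. The simplices of K, each written with vertices in increasing order, are:

  0-simplices (11): a, b, c, d, e, f, g, h, i, j, k
  1-simplices (22): ab, ac, bh, ch, de, df, dg, di, dj, dk, ef, eg, ei, ek, fg, fi, fj, fk, gj, ij, ik, jk
  2-simplices (12): deg, dei, dfi, dfk, dgj, djk, efg, efk, eik, fgj, fij, ijk

Hence C_0 ≅ Z^11, C_1 ≅ Z^22, C_2 ≅ Z^12.

∂_1: C_1 → C_0 sends each edge [p,q] (with p < q) to q − p.
This gives a 11×22 integer matrix of rank 9; reducing to Smith normal form yields diagonal entries (1,1,1,1,1,1,1,1,1).

Boundary ∂_2: C_2 → C_1 maps a triangle to the signed sum of its edges. For instance
  ∂fgj = gj − fj + fg,
  ∂eik = ik − ek + ei.
This gives a 22×12 integer matrix of rank 12; reducing to Smith normal form yields diagonal entries (1,1,1,1,1,1,1,1,1,1,1,2).

Now H_k = ker ∂_k / im ∂_{k+1}, so:

  H_0: rank C_0 − rank ∂_1 = 11 − 9 = 2, and the invariant factors of ∂_1 are all 1, so H_0 = Z^2.
  H_1: rank ker ∂_1 − rank ∂_2 = (22 − 9) − 12 = 1, and ∂_2 has invariant factor 2 > 1, so H_1 = Z ⊕ Z/2Z.
  H_2: rank ker ∂_2 − rank ∂_3 = (12 − 12) − 0 = 0, and there is no ∂_3, so H_2 = 0.

As a check, the Euler characteristic is 11 − 22 + 12 = 1, which agrees with 2 − 1 + 0 = 1.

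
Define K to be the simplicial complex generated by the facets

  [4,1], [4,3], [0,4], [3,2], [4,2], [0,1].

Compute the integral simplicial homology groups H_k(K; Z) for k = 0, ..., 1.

Fix the vertex order 0 < 1 < 2 < 3 < 4 and write every simplex with vertices in increasing order. Then dim K = 1 and the simplices of K are:

  0-simplices (5): [0], [1], [2], [3], [4]
  1-simplices (6): [0,1], [0,4], [1,4], [2,3], [2,4], [3,4]

Hence C_0 ≅ Z^5, C_1 ≅ Z^6.

The boundary map ∂_1: C_1 → C_0 maps an edge to its endpoints' difference, ∂[p,q] = q − p. For instance
  ∂[0,1] = [1] − [0].
The 5×6 boundary matrix has rank 4 and Smith normal form diag(1,1,1,1).

Reading off H_k = ker ∂_k / im ∂_{k+1}:

  H_0: rank C_0 − rank ∂_1 = 5 − 4 = 1, and the invariant factors of ∂_1 are all 1, so H_0 = Z.
  H_1: rank ker ∂_1 − rank ∂_2 = (6 − 4) − 0 = 2, and there is no ∂_2, so H_1 = Z^2.

As a check, the Euler characteristic is 5 − 6 = -1, which agrees with 1 − 2 = -1.
(K is a triangulation of a wedge of 2 circles.)

H_0 ≅ Z,  H_1 ≅ Z^2.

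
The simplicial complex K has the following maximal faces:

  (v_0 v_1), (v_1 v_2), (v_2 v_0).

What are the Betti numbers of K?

b_0 = 1, b_1 = 1.

Fix the vertex order v_0 < v_1 < v_2 and write every simplex with vertices in increasing order. Then dim K = 1 and the simplices of K are:

  0-simplices (3): [v_0], [v_1], [v_2]
  1-simplices (3): [v_0,v_1], [v_0,v_2], [v_1,v_2]

so the chain groups are C_0 ≅ Z^3, C_1 ≅ Z^3.

Boundary ∂_1: C_1 → C_0 sends each edge [p,q] (with p < q) to q − p. For instance
  ∂[v_1,v_2] = [v_2] − [v_1].
The 3×3 boundary matrix has rank 2 and Smith normal form diag(1,1).

From H_k ≅ ker(∂_k) / im(∂_{k+1}) we obtain:

  H_0: rank C_0 − rank ∂_1 = 3 − 2 = 1, and the invariant factors of ∂_1 are all 1, so H_0 ≅ Z.
  H_1: rank ker ∂_1 − rank ∂_2 = (3 − 2) − 0 = 1, and there is no ∂_2, so H_1 ≅ Z.

As a check, the Euler characteristic is 3 − 3 = 0, which agrees with 1 − 1 = 0.

Hence the Betti numbers are b_0 = 1, b_1 = 1.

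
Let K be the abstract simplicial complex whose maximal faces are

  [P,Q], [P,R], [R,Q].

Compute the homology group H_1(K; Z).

Order the vertices as P < Q < R. Listing each simplex with vertices in this order, K has dimension 1 with simplices:

  0-simplices (3): P, Q, R
  1-simplices (3): PQ, PR, QR

giving chain groups C_0 ≅ Z^3, C_1 ≅ Z^3.

The boundary map ∂_1: C_1 → C_0 sends each edge [p,q] (with p < q) to q − p. For instance
  ∂QR = R − Q.
The 3×3 boundary matrix has rank 2 and Smith normal form diag(1,1).

Computing H_k = (kernel of ∂_k) / (image of ∂_{k+1}):

  H_1: rank ker ∂_1 − rank ∂_2 = (3 − 2) − 0 = 1, and there is no ∂_2, so H_1 ≅ Z.

H_1 = Z.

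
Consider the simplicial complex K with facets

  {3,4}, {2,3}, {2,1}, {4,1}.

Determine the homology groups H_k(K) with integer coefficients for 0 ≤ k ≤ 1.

H_0 ≅ Z,  H_1 ≅ Z.

Order the vertices as 1 < 2 < 3 < 4. Listing each simplex with vertices in this order, K has dimension 1 with simplices:

  0-simplices (4): [1], [2], [3], [4]
  1-simplices (4): [1,2], [1,4], [2,3], [3,4]

so the chain groups are C_0 ≅ Z^4, C_1 ≅ Z^4.

Boundary ∂_1: C_1 → C_0 maps an edge to its endpoints' difference, ∂[p,q] = q − p. For instance
  ∂[1,4] = [4] − [1].
The resulting 4×4 matrix has rank 3, and its Smith normal form has invariant factors (1,1,1).

From H_k ≅ ker(∂_k) / im(∂_{k+1}) we obtain:

  H_0: rank C_0 − rank ∂_1 = 4 − 3 = 1, and the invariant factors of ∂_1 are all 1, so H_0 ≅ Z.
  H_1: rank ker ∂_1 − rank ∂_2 = (4 − 3) − 0 = 1, and there is no ∂_2, so H_1 ≅ Z.

As a check, the Euler characteristic is 4 − 4 = 0, which agrees with 1 − 1 = 0.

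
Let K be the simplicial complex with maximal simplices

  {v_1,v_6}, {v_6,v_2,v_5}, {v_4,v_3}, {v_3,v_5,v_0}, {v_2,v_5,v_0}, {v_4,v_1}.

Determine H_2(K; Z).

Fix the vertex order v_0 < v_1 < v_2 < v_3 < v_4 < v_5 < v_6 and write every simplex with vertices in increasing order. Then dim K = 2 and the simplices of K are:

  0-simplices (7): [v_0], [v_1], [v_2], [v_3], [v_4], [v_5], [v_6]
  1-simplices (10): [v_0,v_2], [v_0,v_3], [v_0,v_5], [v_1,v_4], [v_1,v_6], [v_2,v_5], [v_2,v_6], [v_3,v_4], [v_3,v_5], [v_5,v_6]
  2-simplices (3): [v_0,v_2,v_5], [v_0,v_3,v_5], [v_2,v_5,v_6]

giving chain groups C_0 ≅ Z^7, C_1 ≅ Z^10, C_2 ≅ Z^3.

Boundary ∂_1: C_1 → C_0 is given by ∂[p,q] = [q] − [p]. For instance
  ∂[v_3,v_5] = [v_5] − [v_3].
As a 7×10 matrix over Z this has rank 6, with invariant factors (1,1,1,1,1,1).

The boundary map ∂_2: C_2 → C_1 maps a triangle to the signed sum of its edges. For instance
  ∂[v_0,v_2,v_5] = [v_2,v_5] − [v_0,v_5] + [v_0,v_2],
  ∂[v_0,v_3,v_5] = [v_3,v_5] − [v_0,v_5] + [v_0,v_3].
The resulting 10×3 matrix has rank 3, and its Smith normal form has invariant factors (1,1,1).

Now H_k = ker ∂_k / im ∂_{k+1}, so:

  H_2: rank ker ∂_2 − rank ∂_3 = (3 − 3) − 0 = 0, and there is no ∂_3, so H_2 ≅ 0.

H_2 ≅ 0.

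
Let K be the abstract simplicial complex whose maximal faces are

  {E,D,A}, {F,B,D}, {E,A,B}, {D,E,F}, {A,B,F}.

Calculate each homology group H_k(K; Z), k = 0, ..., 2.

Fix the vertex order A < B < D < E < F and write every simplex with vertices in increasing order. Then dim K = 2 and the simplices of K are:

  0-simplices (5): A, B, D, E, F
  1-simplices (10): AB, AD, AE, AF, BD, BE, BF, DE, DF, EF
  2-simplices (5): ABE, ABF, ADE, BDF, DEF

so the chain groups are C_0 ≅ Z^5, C_1 ≅ Z^10, C_2 ≅ Z^5.

The boundary map ∂_1: C_1 → C_0 is given by ∂[p,q] = [q] − [p]. For instance
  ∂DE = E − D.
As a 5×10 matrix over Z this has rank 4, with invariant factors (1,1,1,1).

The boundary map ∂_2: C_2 → C_1 acts by ∂[p,q,r] = [q,r] − [p,r] + [p,q]. For instance
  ∂ADE = DE − AE + AD,
  ∂DEF = EF − DF + DE.
The resulting 10×5 matrix has rank 5, and its Smith normal form has invariant factors (1,1,1,1,1).

Reading off H_k = ker ∂_k / im ∂_{k+1}:

  H_0: rank C_0 − rank ∂_1 = 5 − 4 = 1, and the invariant factors of ∂_1 are all 1, so H_0 = Z.
  H_1: rank ker ∂_1 − rank ∂_2 = (10 − 4) − 5 = 1, and the invariant factors of ∂_2 are all 1, so H_1 = Z.
  H_2: rank ker ∂_2 − rank ∂_3 = (5 − 5) − 0 = 0, and there is no ∂_3, so H_2 = 0.

H_0 = Z,  H_1 = Z,  H_2 = 0.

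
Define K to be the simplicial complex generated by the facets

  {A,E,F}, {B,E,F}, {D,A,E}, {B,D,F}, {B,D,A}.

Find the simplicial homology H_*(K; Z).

H_0 = Z,  H_1 = Z,  H_2 = 0.

Order the vertices as A < B < D < E < F. Listing each simplex with vertices in this order, K has dimension 2 with simplices:

  0-simplices (5): A, B, D, E, F
  1-simplices (10): AB, AD, AE, AF, BD, BE, BF, DE, DF, EF
  2-simplices (5): ABD, ADE, AEF, BDF, BEF

so the chain groups are C_0 ≅ Z^5, C_1 ≅ Z^10, C_2 ≅ Z^5.

The boundary map ∂_1: C_1 → C_0 is given by ∂[p,q] = [q] − [p]. For instance
  ∂AF = F − A.
As a 5×10 matrix over Z this has rank 4, with invariant factors (1,1,1,1).

Boundary ∂_2: C_2 → C_1 sends each 2-simplex [p,q,r] to [q,r] − [p,r] + [p,q]. For instance
  ∂ABD = BD − AD + AB,
  ∂AEF = EF − AF + AE.
The 10×5 boundary matrix has rank 5 and Smith normal form diag(1,1,1,1,1).

Reading off H_k = ker ∂_k / im ∂_{k+1}:

  H_0: rank C_0 − rank ∂_1 = 5 − 4 = 1, and the invariant factors of ∂_1 are all 1, so H_0 = Z.
  H_1: rank ker ∂_1 − rank ∂_2 = (10 − 4) − 5 = 1, and the invariant factors of ∂_2 are all 1, so H_1 = Z.
  H_2: rank ker ∂_2 − rank ∂_3 = (5 − 5) − 0 = 0, and there is no ∂_3, so H_2 = 0.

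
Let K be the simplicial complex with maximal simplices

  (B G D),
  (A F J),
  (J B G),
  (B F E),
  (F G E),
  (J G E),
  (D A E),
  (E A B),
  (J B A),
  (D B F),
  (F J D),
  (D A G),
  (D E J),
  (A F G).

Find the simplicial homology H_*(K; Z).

Fix the vertex order A < B < D < E < F < G < J and write every simplex with vertices in increasing order. Then dim K = 2 and the simplices of K are:

  0-simplices (7): A, B, D, E, F, G, J
  1-simplices (21): AB, AD, AE, AF, AG, AJ, BD, BE, BF, BG, BJ, DE, DF, DG, DJ, EF, EG, EJ, FG, FJ, GJ
  2-simplices (14): ABE, ABJ, ADE, ADG, AFG, AFJ, BDF, BDG, BEF, BGJ, DEJ, DFJ, EFG, EGJ

so the chain groups are C_0 ≅ Z^7, C_1 ≅ Z^21, C_2 ≅ Z^14.

Boundary ∂_1: C_1 → C_0 sends each edge [p,q] (with p < q) to q − p. For instance
  ∂BF = F − B.
The 7×21 boundary matrix has rank 6 and Smith normal form diag(1,1,1,1,1,1).

Boundary ∂_2: C_2 → C_1 sends each 2-simplex [p,q,r] to [q,r] − [p,r] + [p,q]. For instance
  ∂DFJ = FJ − DJ + DF,
  ∂AFG = FG − AG + AF.
The resulting 21×14 matrix has rank 13, and its Smith normal form has invariant factors (1,1,1,1,1,1,1,1,1,1,1,1,1).

Now H_k = ker ∂_k / im ∂_{k+1}, so:

  H_0: rank C_0 − rank ∂_1 = 7 − 6 = 1, and the invariant factors of ∂_1 are all 1, so H_0 ≅ Z.
  H_1: rank ker ∂_1 − rank ∂_2 = (21 − 6) − 13 = 2, and the invariant factors of ∂_2 are all 1, so H_1 ≅ Z^2.
  H_2: rank ker ∂_2 − rank ∂_3 = (14 − 13) − 0 = 1, and there is no ∂_3, so H_2 ≅ Z.

As a check, the Euler characteristic is 7 − 21 + 14 = 0, which agrees with 1 − 2 + 1 = 0.

H_0 ≅ Z,  H_1 ≅ Z^2,  H_2 ≅ Z.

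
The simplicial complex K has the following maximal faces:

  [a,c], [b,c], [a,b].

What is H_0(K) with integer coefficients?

H_0 ≅ Z.

Order the vertices as a < b < c. Listing each simplex with vertices in this order, K has dimension 1 with simplices:

  0-simplices (3): a, b, c
  1-simplices (3): ab, ac, bc

giving chain groups C_0 ≅ Z^3, C_1 ≅ Z^3.

∂_1: C_1 → C_0 maps an edge to its endpoints' difference, ∂[p,q] = q − p. For instance
  ∂ac = c − a.
This gives a 3×3 integer matrix of rank 2; reducing to Smith normal form yields diagonal entries (1,1).

Reading off H_k = ker ∂_k / im ∂_{k+1}:

  H_0: rank C_0 − rank ∂_1 = 3 − 2 = 1, and the invariant factors of ∂_1 are all 1, so H_0 = Z.

(K is a triangulation of the circle S^1.)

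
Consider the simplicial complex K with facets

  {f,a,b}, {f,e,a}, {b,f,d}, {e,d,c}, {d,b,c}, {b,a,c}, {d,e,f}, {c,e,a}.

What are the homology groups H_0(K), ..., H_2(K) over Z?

H_0 ≅ Z,  H_1 = 0,  H_2 ≅ Z.

K has 6 vertices, 12 edges, 8 triangles.
rank ∂_0 = 0, rank ∂_1 = 5 ⇒ b_0 = 6 − 0 − 5 = 1; all invariant factors of ∂_1 are 1 so no torsion. So H_0 ≅ Z.
rank ∂_1 = 5, rank ∂_2 = 7 ⇒ b_1 = 12 − 5 − 7 = 0; all invariant factors of ∂_2 are 1 so no torsion. So H_1 ≅ 0.
rank ∂_2 = 7, rank ∂_3 = 0 ⇒ b_2 = 8 − 7 − 0 = 1. So H_2 ≅ Z.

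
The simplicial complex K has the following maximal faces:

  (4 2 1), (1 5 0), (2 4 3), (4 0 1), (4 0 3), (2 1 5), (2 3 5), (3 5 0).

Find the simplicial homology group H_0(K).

H_0 = Z.

Take the total order 0 < 1 < 2 < 3 < 4 < 5 on the vertex set. Then K (dimension 2) consists of the simplices:

  0-simplices (6): [0], [1], [2], [3], [4], [5]
  1-simplices (12): [0,1], [0,3], [0,4], [0,5], [1,2], [1,4], [1,5], [2,3], [2,4], [2,5], [3,4], [3,5]
  2-simplices (8): [0,1,4], [0,1,5], [0,3,4], [0,3,5], [1,2,4], [1,2,5], [2,3,4], [2,3,5]

so the chain groups are C_0 ≅ Z^6, C_1 ≅ Z^12, C_2 ≅ Z^8.

Boundary ∂_1: C_1 → C_0 maps an edge to its endpoints' difference, ∂[p,q] = q − p.
The 6×12 boundary matrix has rank 5 and Smith normal form diag(1,1,1,1,1).

Boundary ∂_2: C_2 → C_1 sends each 2-simplex [p,q,r] to [q,r] − [p,r] + [p,q]. For instance
  ∂[0,1,5] = [1,5] − [0,5] + [0,1],
  ∂[1,2,5] = [2,5] − [1,5] + [1,2].
The 12×8 boundary matrix has rank 7 and Smith normal form diag(1,1,1,1,1,1,1).

Now H_k = ker ∂_k / im ∂_{k+1}, so:

  H_0: rank C_0 − rank ∂_1 = 6 − 5 = 1, and the invariant factors of ∂_1 are all 1, so H_0 ≅ Z.

(K is a triangulation of the 2-sphere S^2.)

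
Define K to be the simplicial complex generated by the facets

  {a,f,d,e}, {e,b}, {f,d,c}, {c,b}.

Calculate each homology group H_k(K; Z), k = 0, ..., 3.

Order the vertices as a < b < c < d < e < f. Listing each simplex with vertices in this order, K has dimension 3 with simplices:

  0-simplices (6): a, b, c, d, e, f
  1-simplices (10): ad, ae, af, bc, be, cd, cf, de, df, ef
  2-simplices (5): ade, adf, aef, cdf, def
  3-simplices (1): adef

Hence C_0 ≅ Z^6, C_1 ≅ Z^10, C_2 ≅ Z^5, C_3 ≅ Z^1.

The boundary map ∂_1: C_1 → C_0 maps an edge to its endpoints' difference, ∂[p,q] = q − p.
As a 6×10 matrix over Z this has rank 5, with invariant factors (1,1,1,1,1).

Boundary ∂_2: C_2 → C_1 maps a triangle to the signed sum of its edges. For instance
  ∂def = ef − df + de,
  ∂cdf = df − cf + cd.
The 10×5 boundary matrix has rank 4 and Smith normal form diag(1,1,1,1).

∂_3: C_3 → C_2 sends each 3-simplex σ to the alternating sum Σ_i (−1)^i (σ with its i-th vertex removed). For instance
  ∂adef = def − aef + adf − ade.
This gives a 5×1 integer matrix of rank 1; reducing to Smith normal form yields diagonal entries (1).

Computing H_k = (kernel of ∂_k) / (image of ∂_{k+1}):

  H_0: rank C_0 − rank ∂_1 = 6 − 5 = 1, and the invariant factors of ∂_1 are all 1, so H_0 ≅ Z.
  H_1: rank ker ∂_1 − rank ∂_2 = (10 − 5) − 4 = 1, and the invariant factors of ∂_2 are all 1, so H_1 ≅ Z.
  H_2: rank ker ∂_2 − rank ∂_3 = (5 − 4) − 1 = 0, and the invariant factors of ∂_3 are all 1, so H_2 ≅ 0.
  H_3: rank ker ∂_3 − rank ∂_4 = (1 − 1) − 0 = 0, and there is no ∂_4, so H_3 ≅ 0.

H_0 = Z,  H_1 = Z,  H_2 = 0,  H_3 = 0.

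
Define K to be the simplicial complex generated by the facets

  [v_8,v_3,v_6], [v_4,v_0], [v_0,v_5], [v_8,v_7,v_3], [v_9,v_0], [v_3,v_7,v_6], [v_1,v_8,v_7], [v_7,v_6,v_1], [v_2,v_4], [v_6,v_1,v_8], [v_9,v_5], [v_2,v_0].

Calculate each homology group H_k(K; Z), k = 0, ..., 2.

H_0 ≅ Z^2,  H_1 ≅ Z^2,  H_2 ≅ Z.

Take the total order v_0 < v_1 < v_2 < v_3 < v_4 < v_5 < v_6 < v_7 < v_8 < v_9 on the vertex set. Then K (dimension 2) consists of the simplices:

  0-simplices (10): [v_0], [v_1], [v_2], [v_3], [v_4], [v_5], [v_6], [v_7], [v_8], [v_9]
  1-simplices (15): (15 of them)
  2-simplices (6): [v_1,v_6,v_7], [v_1,v_6,v_8], [v_1,v_7,v_8], [v_3,v_6,v_7], [v_3,v_6,v_8], [v_3,v_7,v_8]

Hence C_0 ≅ Z^10, C_1 ≅ Z^15, C_2 ≅ Z^6.

∂_1: C_1 → C_0 is given by ∂[p,q] = [q] − [p].
As a 10×15 matrix over Z this has rank 8, with invariant factors (1,1,1,1,1,1,1,1).

∂_2: C_2 → C_1 sends each 2-simplex [p,q,r] to [q,r] − [p,r] + [p,q]. For instance
  ∂[v_3,v_6,v_7] = [v_6,v_7] − [v_3,v_7] + [v_3,v_6],
  ∂[v_1,v_7,v_8] = [v_7,v_8] − [v_1,v_8] + [v_1,v_7].
This gives a 15×6 integer matrix of rank 5; reducing to Smith normal form yields diagonal entries (1,1,1,1,1).

Reading off H_k = ker ∂_k / im ∂_{k+1}:

  H_0: rank C_0 − rank ∂_1 = 10 − 8 = 2, and the invariant factors of ∂_1 are all 1, so H_0 = Z^2.
  H_1: rank ker ∂_1 − rank ∂_2 = (15 − 8) − 5 = 2, and the invariant factors of ∂_2 are all 1, so H_1 = Z^2.
  H_2: rank ker ∂_2 − rank ∂_3 = (6 − 5) − 0 = 1, and there is no ∂_3, so H_2 = Z.

(K is a triangulation of the disjoint union of the 2-sphere S^2 and a wedge of 2 circles.)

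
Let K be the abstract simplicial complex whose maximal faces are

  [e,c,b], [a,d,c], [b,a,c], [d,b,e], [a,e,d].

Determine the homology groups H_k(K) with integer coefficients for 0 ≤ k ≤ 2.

H_0 = Z,  H_1 = Z,  H_2 = 0.

Fix the vertex order a < b < c < d < e and write every simplex with vertices in increasing order. Then dim K = 2 and the simplices of K are:

  0-simplices (5): a, b, c, d, e
  1-simplices (10): ab, ac, ad, ae, bc, bd, be, cd, ce, de
  2-simplices (5): abc, acd, ade, bce, bde

giving chain groups C_0 ≅ Z^5, C_1 ≅ Z^10, C_2 ≅ Z^5.

∂_1: C_1 → C_0 is given by ∂[p,q] = [q] − [p]. For instance
  ∂be = e − b.
As a 5×10 matrix over Z this has rank 4, with invariant factors (1,1,1,1).

The boundary map ∂_2: C_2 → C_1 acts by ∂[p,q,r] = [q,r] − [p,r] + [p,q]. For instance
  ∂bde = de − be + bd,
  ∂acd = cd − ad + ac.
This gives a 10×5 integer matrix of rank 5; reducing to Smith normal form yields diagonal entries (1,1,1,1,1).

Now H_k = ker ∂_k / im ∂_{k+1}, so:

  H_0: rank C_0 − rank ∂_1 = 5 − 4 = 1, and the invariant factors of ∂_1 are all 1, so H_0 ≅ Z.
  H_1: rank ker ∂_1 − rank ∂_2 = (10 − 4) − 5 = 1, and the invariant factors of ∂_2 are all 1, so H_1 ≅ Z.
  H_2: rank ker ∂_2 − rank ∂_3 = (5 − 5) − 0 = 0, and there is no ∂_3, so H_2 ≅ 0.

(K is a triangulation of the Möbius band.)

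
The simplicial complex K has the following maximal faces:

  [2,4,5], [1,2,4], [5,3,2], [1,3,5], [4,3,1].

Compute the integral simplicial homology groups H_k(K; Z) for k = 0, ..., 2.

We work with the vertex ordering 1 < 2 < 3 < 4 < 5. The simplices of K, each written with vertices in increasing order, are:

  0-simplices (5): [1], [2], [3], [4], [5]
  1-simplices (10): [1,2], [1,3], [1,4], [1,5], [2,3], [2,4], [2,5], [3,4], [3,5], [4,5]
  2-simplices (5): [1,2,4], [1,3,4], [1,3,5], [2,3,5], [2,4,5]

Hence C_0 ≅ Z^5, C_1 ≅ Z^10, C_2 ≅ Z^5.

Boundary ∂_1: C_1 → C_0 sends each edge [p,q] (with p < q) to q − p.
This gives a 5×10 integer matrix of rank 4; reducing to Smith normal form yields diagonal entries (1,1,1,1).

Boundary ∂_2: C_2 → C_1 sends each 2-simplex [p,q,r] to [q,r] − [p,r] + [p,q]. For instance
  ∂[1,3,4] = [3,4] − [1,4] + [1,3],
  ∂[1,2,4] = [2,4] − [1,4] + [1,2].
The 10×5 boundary matrix has rank 5 and Smith normal form diag(1,1,1,1,1).

Reading off H_k = ker ∂_k / im ∂_{k+1}:

  H_0: rank C_0 − rank ∂_1 = 5 − 4 = 1, and the invariant factors of ∂_1 are all 1, so H_0 ≅ Z.
  H_1: rank ker ∂_1 − rank ∂_2 = (10 − 4) − 5 = 1, and the invariant factors of ∂_2 are all 1, so H_1 ≅ Z.
  H_2: rank ker ∂_2 − rank ∂_3 = (5 − 5) − 0 = 0, and there is no ∂_3, so H_2 ≅ 0.

As a check, the Euler characteristic is 5 − 10 + 5 = 0, which agrees with 1 − 1 + 0 = 0.

H_0 ≅ Z,  H_1 ≅ Z,  H_2 = 0.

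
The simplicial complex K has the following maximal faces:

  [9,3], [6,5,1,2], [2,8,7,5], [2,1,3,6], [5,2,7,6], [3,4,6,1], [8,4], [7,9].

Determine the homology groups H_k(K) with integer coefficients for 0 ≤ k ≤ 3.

H_0 = Z,  H_1 = Z^2,  H_2 = 0,  H_3 = 0.

Take the total order 1 < 2 < 3 < 4 < 5 < 6 < 7 < 8 < 9 on the vertex set. Then K (dimension 3) consists of the simplices:

  0-simplices (9): [1], [2], [3], [4], [5], [6], [7], [8], [9]
  1-simplices (21): [1,2], [1,3], [1,4], [1,5], [1,6], [2,3], [2,5], [2,6], [2,7], [2,8], [3,4], [3,6], [3,9], [4,6], [4,8], [5,6], [5,7], [5,8], [6,7], [7,8], [7,9]
  2-simplices (16): [1,2,3], [1,2,5], [1,2,6], [1,3,4], [1,3,6], [1,4,6], [1,5,6], [2,3,6], [2,5,6], [2,5,7], [2,5,8], [2,6,7], [2,7,8], [3,4,6], [5,6,7], [5,7,8]
  3-simplices (5): [1,2,3,6], [1,2,5,6], [1,3,4,6], [2,5,6,7], [2,5,7,8]

giving chain groups C_0 ≅ Z^9, C_1 ≅ Z^21, C_2 ≅ Z^16, C_3 ≅ Z^5.

Boundary ∂_1: C_1 → C_0 sends each edge [p,q] (with p < q) to q − p.
The resulting 9×21 matrix has rank 8, and its Smith normal form has invariant factors (1,1,1,1,1,1,1,1).

Boundary ∂_2: C_2 → C_1 sends each 2-simplex [p,q,r] to [q,r] − [p,r] + [p,q]. For instance
  ∂[2,5,8] = [5,8] − [2,8] + [2,5],
  ∂[1,5,6] = [5,6] − [1,6] + [1,5].
The resulting 21×16 matrix has rank 11, and its Smith normal form has invariant factors (1,1,1,1,1,1,1,1,1,1,1).

The boundary map ∂_3: C_3 → C_2 sends each 3-simplex σ to the alternating sum Σ_i (−1)^i (σ with its i-th vertex removed). For instance
  ∂[2,5,6,7] = [5,6,7] − [2,6,7] + [2,5,7] − [2,5,6],
  ∂[2,5,7,8] = [5,7,8] − [2,7,8] + [2,5,8] − [2,5,7].
The resulting 16×5 matrix has rank 5, and its Smith normal form has invariant factors (1,1,1,1,1).

Now H_k = ker ∂_k / im ∂_{k+1}, so:

  H_0: rank C_0 − rank ∂_1 = 9 − 8 = 1, and the invariant factors of ∂_1 are all 1, so H_0 = Z.
  H_1: rank ker ∂_1 − rank ∂_2 = (21 − 8) − 11 = 2, and the invariant factors of ∂_2 are all 1, so H_1 = Z^2.
  H_2: rank ker ∂_2 − rank ∂_3 = (16 − 11) − 5 = 0, and the invariant factors of ∂_3 are all 1, so H_2 = 0.
  H_3: rank ker ∂_3 − rank ∂_4 = (5 − 5) − 0 = 0, and there is no ∂_4, so H_3 = 0.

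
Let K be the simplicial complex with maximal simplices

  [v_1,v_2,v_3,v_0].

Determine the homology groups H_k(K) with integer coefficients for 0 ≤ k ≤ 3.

We work with the vertex ordering v_0 < v_1 < v_2 < v_3. The simplices of K, each written with vertices in increasing order, are:

  0-simplices (4): [v_0], [v_1], [v_2], [v_3]
  1-simplices (6): [v_0,v_1], [v_0,v_2], [v_0,v_3], [v_1,v_2], [v_1,v_3], [v_2,v_3]
  2-simplices (4): [v_0,v_1,v_2], [v_0,v_1,v_3], [v_0,v_2,v_3], [v_1,v_2,v_3]
  3-simplices (1): [v_0,v_1,v_2,v_3]

Hence C_0 ≅ Z^4, C_1 ≅ Z^6, C_2 ≅ Z^4, C_3 ≅ Z^1.

Boundary ∂_1: C_1 → C_0 maps an edge to its endpoints' difference, ∂[p,q] = q − p.
The 4×6 boundary matrix has rank 3 and Smith normal form diag(1,1,1).

Boundary ∂_2: C_2 → C_1 acts by ∂[p,q,r] = [q,r] − [p,r] + [p,q]. For instance
  ∂[v_0,v_1,v_3] = [v_1,v_3] − [v_0,v_3] + [v_0,v_1],
  ∂[v_0,v_1,v_2] = [v_1,v_2] − [v_0,v_2] + [v_0,v_1].
This gives a 6×4 integer matrix of rank 3; reducing to Smith normal form yields diagonal entries (1,1,1).

The boundary map ∂_3: C_3 → C_2 sends each 3-simplex σ to the alternating sum Σ_i (−1)^i (σ with its i-th vertex removed). For instance
  ∂[v_0,v_1,v_2,v_3] = [v_1,v_2,v_3] − [v_0,v_2,v_3] + [v_0,v_1,v_3] − [v_0,v_1,v_2].
This gives a 4×1 integer matrix of rank 1; reducing to Smith normal form yields diagonal entries (1).

Computing H_k = (kernel of ∂_k) / (image of ∂_{k+1}):

  H_0: rank C_0 − rank ∂_1 = 4 − 3 = 1, and the invariant factors of ∂_1 are all 1, so H_0 = Z.
  H_1: rank ker ∂_1 − rank ∂_2 = (6 − 3) − 3 = 0, and the invariant factors of ∂_2 are all 1, so H_1 = 0.
  H_2: rank ker ∂_2 − rank ∂_3 = (4 − 3) − 1 = 0, and the invariant factors of ∂_3 are all 1, so H_2 = 0.
  H_3: rank ker ∂_3 − rank ∂_4 = (1 − 1) − 0 = 0, and there is no ∂_4, so H_3 = 0.

H_0 ≅ Z,  H_1 = 0,  H_2 = 0,  H_3 = 0.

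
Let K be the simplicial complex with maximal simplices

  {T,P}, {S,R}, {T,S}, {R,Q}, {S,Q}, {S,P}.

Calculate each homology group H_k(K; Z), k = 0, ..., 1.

Take the total order P < Q < R < S < T on the vertex set. Then K (dimension 1) consists of the simplices:

  0-simplices (5): P, Q, R, S, T
  1-simplices (6): PS, PT, QR, QS, RS, ST

giving chain groups C_0 ≅ Z^5, C_1 ≅ Z^6.

Boundary ∂_1: C_1 → C_0 maps an edge to its endpoints' difference, ∂[p,q] = q − p.
The resulting 5×6 matrix has rank 4, and its Smith normal form has invariant factors (1,1,1,1).

Computing H_k = (kernel of ∂_k) / (image of ∂_{k+1}):

  H_0: rank C_0 − rank ∂_1 = 5 − 4 = 1, and the invariant factors of ∂_1 are all 1, so H_0 ≅ Z.
  H_1: rank ker ∂_1 − rank ∂_2 = (6 − 4) − 0 = 2, and there is no ∂_2, so H_1 ≅ Z^2.

As a check, the Euler characteristic is 5 − 6 = -1, which agrees with 1 − 2 = -1.
(K is a triangulation of a wedge of 2 circles.)

H_0 = Z,  H_1 = Z^2.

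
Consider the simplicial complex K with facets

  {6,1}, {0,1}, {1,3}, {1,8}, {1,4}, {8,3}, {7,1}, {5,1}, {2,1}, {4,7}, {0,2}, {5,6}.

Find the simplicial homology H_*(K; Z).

H_0 ≅ Z,  H_1 ≅ Z^4.

We work with the vertex ordering 0 < 1 < 2 < 3 < 4 < 5 < 6 < 7 < 8. The simplices of K, each written with vertices in increasing order, are:

  0-simplices (9): [0], [1], [2], [3], [4], [5], [6], [7], [8]
  1-simplices (12): [0,1], [0,2], [1,2], [1,3], [1,4], [1,5], [1,6], [1,7], [1,8], [3,8], [4,7], [5,6]

giving chain groups C_0 ≅ Z^9, C_1 ≅ Z^12.

∂_1: C_1 → C_0 is given by ∂[p,q] = [q] − [p].
The 9×12 boundary matrix has rank 8 and Smith normal form diag(1,1,1,1,1,1,1,1).

Reading off H_k = ker ∂_k / im ∂_{k+1}:

  H_0: rank C_0 − rank ∂_1 = 9 − 8 = 1, and the invariant factors of ∂_1 are all 1, so H_0 ≅ Z.
  H_1: rank ker ∂_1 − rank ∂_2 = (12 − 8) − 0 = 4, and there is no ∂_2, so H_1 ≅ Z^4.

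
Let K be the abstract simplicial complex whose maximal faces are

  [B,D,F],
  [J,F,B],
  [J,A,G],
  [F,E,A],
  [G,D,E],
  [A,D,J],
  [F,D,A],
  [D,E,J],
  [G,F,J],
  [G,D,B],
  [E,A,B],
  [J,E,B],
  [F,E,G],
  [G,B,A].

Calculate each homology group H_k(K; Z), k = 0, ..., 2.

H_0 = Z,  H_1 = Z^2,  H_2 = Z.

Take the total order A < B < D < E < F < G < J on the vertex set. Then K (dimension 2) consists of the simplices:

  0-simplices (7): A, B, D, E, F, G, J
  1-simplices (21): AB, AD, AE, AF, AG, AJ, BD, BE, BF, BG, BJ, DE, DF, DG, DJ, EF, EG, EJ, FG, FJ, GJ
  2-simplices (14): ABE, ABG, ADF, ADJ, AEF, AGJ, BDF, BDG, BEJ, BFJ, DEG, DEJ, EFG, FGJ

so the chain groups are C_0 ≅ Z^7, C_1 ≅ Z^21, C_2 ≅ Z^14.

∂_1: C_1 → C_0 sends each edge [p,q] (with p < q) to q − p. For instance
  ∂FJ = J − F.
The 7×21 boundary matrix has rank 6 and Smith normal form diag(1,1,1,1,1,1).

∂_2: C_2 → C_1 maps a triangle to the signed sum of its edges. For instance
  ∂BEJ = EJ − BJ + BE,
  ∂EFG = FG − EG + EF.
As a 21×14 matrix over Z this has rank 13, with invariant factors (1,1,1,1,1,1,1,1,1,1,1,1,1).

Now H_k = ker ∂_k / im ∂_{k+1}, so:

  H_0: rank C_0 − rank ∂_1 = 7 − 6 = 1, and the invariant factors of ∂_1 are all 1, so H_0 ≅ Z.
  H_1: rank ker ∂_1 − rank ∂_2 = (21 − 6) − 13 = 2, and the invariant factors of ∂_2 are all 1, so H_1 ≅ Z^2.
  H_2: rank ker ∂_2 − rank ∂_3 = (14 − 13) − 0 = 1, and there is no ∂_3, so H_2 ≅ Z.

(K is a triangulation of the torus T^2.)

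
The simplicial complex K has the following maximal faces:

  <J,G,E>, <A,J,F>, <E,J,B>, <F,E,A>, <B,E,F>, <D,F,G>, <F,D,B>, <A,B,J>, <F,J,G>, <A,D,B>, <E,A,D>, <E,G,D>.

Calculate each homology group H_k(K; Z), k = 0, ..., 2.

H_0 ≅ Z,  H_1 ≅ Z/2,  H_2 = 0.

We work with the vertex ordering A < B < D < E < F < G < J. The simplices of K, each written with vertices in increasing order, are:

  0-simplices (7): A, B, D, E, F, G, J
  1-simplices (18): AB, AD, AE, AF, AJ, BD, BE, BF, BJ, DE, DF, DG, EF, EG, EJ, FG, FJ, GJ
  2-simplices (12): ABD, ABJ, ADE, AEF, AFJ, BDF, BEF, BEJ, DEG, DFG, EGJ, FGJ

Hence C_0 ≅ Z^7, C_1 ≅ Z^18, C_2 ≅ Z^12.

The boundary map ∂_1: C_1 → C_0 maps an edge to its endpoints' difference, ∂[p,q] = q − p. For instance
  ∂AJ = J − A.
This gives a 7×18 integer matrix of rank 6; reducing to Smith normal form yields diagonal entries (1,1,1,1,1,1).

The boundary map ∂_2: C_2 → C_1 acts by ∂[p,q,r] = [q,r] − [p,r] + [p,q]. For instance
  ∂BDF = DF − BF + BD,
  ∂FGJ = GJ − FJ + FG.
This gives a 18×12 integer matrix of rank 12; reducing to Smith normal form yields diagonal entries (1,1,1,1,1,1,1,1,1,1,1,2).

Reading off H_k = ker ∂_k / im ∂_{k+1}:

  H_0: rank C_0 − rank ∂_1 = 7 − 6 = 1, and the invariant factors of ∂_1 are all 1, so H_0 ≅ Z.
  H_1: rank ker ∂_1 − rank ∂_2 = (18 − 6) − 12 = 0, and ∂_2 has invariant factor 2 > 1, so H_1 ≅ Z/2.
  H_2: rank ker ∂_2 − rank ∂_3 = (12 − 12) − 0 = 0, and there is no ∂_3, so H_2 ≅ 0.

As a check, the Euler characteristic is 7 − 18 + 12 = 1, which agrees with 1 − 0 + 0 = 1.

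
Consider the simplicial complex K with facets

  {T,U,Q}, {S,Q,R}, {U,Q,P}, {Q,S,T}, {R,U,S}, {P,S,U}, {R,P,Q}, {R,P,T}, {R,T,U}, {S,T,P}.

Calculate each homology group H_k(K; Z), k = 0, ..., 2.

H_0 = Z,  H_1 = Z/2,  H_2 = 0.

Order the vertices as P < Q < R < S < T < U. Listing each simplex with vertices in this order, K has dimension 2 with simplices:

  0-simplices (6): P, Q, R, S, T, U
  1-simplices (15): PQ, PR, PS, PT, PU, QR, QS, QT, QU, RS, RT, RU, ST, SU, TU
  2-simplices (10): PQR, PQU, PRT, PST, PSU, QRS, QST, QTU, RSU, RTU

so the chain groups are C_0 ≅ Z^6, C_1 ≅ Z^15, C_2 ≅ Z^10.

∂_1: C_1 → C_0 maps an edge to its endpoints' difference, ∂[p,q] = q − p. For instance
  ∂ST = T − S.
The resulting 6×15 matrix has rank 5, and its Smith normal form has invariant factors (1,1,1,1,1).

∂_2: C_2 → C_1 acts by ∂[p,q,r] = [q,r] − [p,r] + [p,q]. For instance
  ∂QTU = TU − QU + QT,
  ∂QRS = RS − QS + QR.
The 15×10 boundary matrix has rank 10 and Smith normal form diag(1,1,1,1,1,1,1,1,1,2).

Reading off H_k = ker ∂_k / im ∂_{k+1}:

  H_0: rank C_0 − rank ∂_1 = 6 − 5 = 1, and the invariant factors of ∂_1 are all 1, so H_0 ≅ Z.
  H_1: rank ker ∂_1 − rank ∂_2 = (15 − 5) − 10 = 0, and ∂_2 has invariant factor 2 > 1, so H_1 ≅ Z/2.
  H_2: rank ker ∂_2 − rank ∂_3 = (10 − 10) − 0 = 0, and there is no ∂_3, so H_2 ≅ 0.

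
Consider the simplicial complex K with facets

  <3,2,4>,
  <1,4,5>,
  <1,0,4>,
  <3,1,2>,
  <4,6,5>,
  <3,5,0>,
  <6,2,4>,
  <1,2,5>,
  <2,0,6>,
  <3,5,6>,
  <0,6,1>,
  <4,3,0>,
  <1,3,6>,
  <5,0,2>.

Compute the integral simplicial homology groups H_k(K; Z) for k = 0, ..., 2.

H_0 ≅ Z,  H_1 ≅ Z^2,  H_2 ≅ Z.

We work with the vertex ordering 0 < 1 < 2 < 3 < 4 < 5 < 6. The simplices of K, each written with vertices in increasing order, are:

  0-simplices (7): [0], [1], [2], [3], [4], [5], [6]
  1-simplices (21): [0,1], [0,2], [0,3], [0,4], [0,5], [0,6], [1,2], [1,3], [1,4], [1,5], [1,6], [2,3], [2,4], [2,5], [2,6], [3,4], [3,5], [3,6], [4,5], [4,6], [5,6]
  2-simplices (14): [0,1,4], [0,1,6], [0,2,5], [0,2,6], [0,3,4], [0,3,5], [1,2,3], [1,2,5], [1,3,6], [1,4,5], [2,3,4], [2,4,6], [3,5,6], [4,5,6]

giving chain groups C_0 ≅ Z^7, C_1 ≅ Z^21, C_2 ≅ Z^14.

Boundary ∂_1: C_1 → C_0 maps an edge to its endpoints' difference, ∂[p,q] = q − p.
This gives a 7×21 integer matrix of rank 6; reducing to Smith normal form yields diagonal entries (1,1,1,1,1,1).

∂_2: C_2 → C_1 acts by ∂[p,q,r] = [q,r] − [p,r] + [p,q]. For instance
  ∂[3,5,6] = [5,6] − [3,6] + [3,5],
  ∂[2,4,6] = [4,6] − [2,6] + [2,4].
As a 21×14 matrix over Z this has rank 13, with invariant factors (1,1,1,1,1,1,1,1,1,1,1,1,1).

From H_k ≅ ker(∂_k) / im(∂_{k+1}) we obtain:

  H_0: rank C_0 − rank ∂_1 = 7 − 6 = 1, and the invariant factors of ∂_1 are all 1, so H_0 ≅ Z.
  H_1: rank ker ∂_1 − rank ∂_2 = (21 − 6) − 13 = 2, and the invariant factors of ∂_2 are all 1, so H_1 ≅ Z^2.
  H_2: rank ker ∂_2 − rank ∂_3 = (14 − 13) − 0 = 1, and there is no ∂_3, so H_2 ≅ Z.

As a check, the Euler characteristic is 7 − 21 + 14 = 0, which agrees with 1 − 2 + 1 = 0.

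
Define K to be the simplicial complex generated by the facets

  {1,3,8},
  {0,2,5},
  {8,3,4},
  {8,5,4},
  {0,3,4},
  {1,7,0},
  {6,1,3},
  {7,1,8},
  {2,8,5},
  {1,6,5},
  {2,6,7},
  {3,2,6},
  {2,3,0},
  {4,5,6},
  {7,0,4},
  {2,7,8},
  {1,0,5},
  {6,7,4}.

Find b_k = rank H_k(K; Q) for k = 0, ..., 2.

Take the total order 0 < 1 < 2 < 3 < 4 < 5 < 6 < 7 < 8 on the vertex set. Then K (dimension 2) consists of the simplices:

  0-simplices (9): [0], [1], [2], [3], [4], [5], [6], [7], [8]
  1-simplices (27): (27 of them)
  2-simplices (18): [0,1,5], [0,1,7], [0,2,3], [0,2,5], [0,3,4], [0,4,7], [1,3,6], [1,3,8], [1,5,6], [1,7,8], [2,3,6], [2,5,8], [2,6,7], [2,7,8], [3,4,8], [4,5,6], [4,5,8], [4,6,7]

Hence C_0 ≅ Z^9, C_1 ≅ Z^27, C_2 ≅ Z^18.

The boundary map ∂_1: C_1 → C_0 maps an edge to its endpoints' difference, ∂[p,q] = q − p.
As a 9×27 matrix over Z this has rank 8, with invariant factors (1,1,1,1,1,1,1,1).

∂_2: C_2 → C_1 maps a triangle to the signed sum of its edges. For instance
  ∂[4,6,7] = [6,7] − [4,7] + [4,6],
  ∂[0,3,4] = [3,4] − [0,4] + [0,3].
As a 27×18 matrix over Z this has rank 17, with invariant factors (1,1,1,1,1,1,1,1,1,1,1,1,1,1,1,1,1).

From H_k ≅ ker(∂_k) / im(∂_{k+1}) we obtain:

  H_0: rank C_0 − rank ∂_1 = 9 − 8 = 1, and the invariant factors of ∂_1 are all 1, so H_0 ≅ Z.
  H_1: rank ker ∂_1 − rank ∂_2 = (27 − 8) − 17 = 2, and the invariant factors of ∂_2 are all 1, so H_1 ≅ Z^2.
  H_2: rank ker ∂_2 − rank ∂_3 = (18 − 17) − 0 = 1, and there is no ∂_3, so H_2 ≅ Z.

Hence the Betti numbers are b_0 = 1, b_1 = 2, b_2 = 1.

b_0 = 1, b_1 = 2, b_2 = 1.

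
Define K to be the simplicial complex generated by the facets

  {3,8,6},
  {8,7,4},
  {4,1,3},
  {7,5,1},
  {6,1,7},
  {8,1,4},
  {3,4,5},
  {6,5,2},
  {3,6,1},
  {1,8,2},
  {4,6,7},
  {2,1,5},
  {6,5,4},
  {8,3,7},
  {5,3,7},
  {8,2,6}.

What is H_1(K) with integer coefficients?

Fix the vertex order 1 < 2 < 3 < 4 < 5 < 6 < 7 < 8 and write every simplex with vertices in increasing order. Then dim K = 2 and the simplices of K are:

  0-simplices (8): [1], [2], [3], [4], [5], [6], [7], [8]
  1-simplices (24): (24 of them)
  2-simplices (16): [1,2,5], [1,2,8], [1,3,4], [1,3,6], [1,4,8], [1,5,7], [1,6,7], [2,5,6], [2,6,8], [3,4,5], [3,5,7], [3,6,8], [3,7,8], [4,5,6], [4,6,7], [4,7,8]

giving chain groups C_0 ≅ Z^8, C_1 ≅ Z^24, C_2 ≅ Z^16.

Boundary ∂_1: C_1 → C_0 maps an edge to its endpoints' difference, ∂[p,q] = q − p.
This gives a 8×24 integer matrix of rank 7; reducing to Smith normal form yields diagonal entries (1,1,1,1,1,1,1).

The boundary map ∂_2: C_2 → C_1 acts by ∂[p,q,r] = [q,r] − [p,r] + [p,q]. For instance
  ∂[4,7,8] = [7,8] − [4,8] + [4,7],
  ∂[1,3,4] = [3,4] − [1,4] + [1,3].
This gives a 24×16 integer matrix of rank 15; reducing to Smith normal form yields diagonal entries (1,1,1,1,1,1,1,1,1,1,1,1,1,1,1).

Computing H_k = (kernel of ∂_k) / (image of ∂_{k+1}):

  H_1: rank ker ∂_1 − rank ∂_2 = (24 − 7) − 15 = 2, and the invariant factors of ∂_2 are all 1, so H_1 ≅ Z^2.

H_1 = Z^2.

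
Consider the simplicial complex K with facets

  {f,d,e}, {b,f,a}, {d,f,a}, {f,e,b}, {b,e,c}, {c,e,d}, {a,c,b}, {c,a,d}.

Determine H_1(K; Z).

H_1 ≅ 0.

We work with the vertex ordering a < b < c < d < e < f. The simplices of K, each written with vertices in increasing order, are:

  0-simplices (6): a, b, c, d, e, f
  1-simplices (12): ab, ac, ad, af, bc, be, bf, cd, ce, de, df, ef
  2-simplices (8): abc, abf, acd, adf, bce, bef, cde, def

so the chain groups are C_0 ≅ Z^6, C_1 ≅ Z^12, C_2 ≅ Z^8.

Boundary ∂_1: C_1 → C_0 sends each edge [p,q] (with p < q) to q − p. For instance
  ∂af = f − a.
This gives a 6×12 integer matrix of rank 5; reducing to Smith normal form yields diagonal entries (1,1,1,1,1).

The boundary map ∂_2: C_2 → C_1 acts by ∂[p,q,r] = [q,r] − [p,r] + [p,q]. For instance
  ∂def = ef − df + de,
  ∂cde = de − ce + cd.
The resulting 12×8 matrix has rank 7, and its Smith normal form has invariant factors (1,1,1,1,1,1,1).

From H_k ≅ ker(∂_k) / im(∂_{k+1}) we obtain:

  H_1: rank ker ∂_1 − rank ∂_2 = (12 − 5) − 7 = 0, and the invariant factors of ∂_2 are all 1, so H_1 ≅ 0.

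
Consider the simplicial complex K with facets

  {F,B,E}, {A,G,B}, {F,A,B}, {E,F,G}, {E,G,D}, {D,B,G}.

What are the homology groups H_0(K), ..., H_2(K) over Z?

H_0 ≅ Z,  H_1 ≅ Z,  H_2 = 0.

K has 6 vertices, 12 edges, 6 triangles.
rank ∂_0 = 0, rank ∂_1 = 5 ⇒ b_0 = 6 − 0 − 5 = 1; all invariant factors of ∂_1 are 1 so no torsion. So H_0 = Z.
rank ∂_1 = 5, rank ∂_2 = 6 ⇒ b_1 = 12 − 5 − 6 = 1; all invariant factors of ∂_2 are 1 so no torsion. So H_1 = Z.
rank ∂_2 = 6, rank ∂_3 = 0 ⇒ b_2 = 6 − 6 − 0 = 0. So H_2 = 0.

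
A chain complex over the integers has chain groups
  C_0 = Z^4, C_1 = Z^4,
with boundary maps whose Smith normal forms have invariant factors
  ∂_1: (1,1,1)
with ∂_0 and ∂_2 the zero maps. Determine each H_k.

H_0: b_0 = 4 − 0 − 3 = 1; torsion from ∂_1 factors > 1: none. So H_0 ≅ Z.
H_1: b_1 = 4 − 3 − 0 = 1; torsion from ∂_2 factors > 1: none. So H_1 ≅ Z.

H_0 ≅ Z,  H_1 ≅ Z.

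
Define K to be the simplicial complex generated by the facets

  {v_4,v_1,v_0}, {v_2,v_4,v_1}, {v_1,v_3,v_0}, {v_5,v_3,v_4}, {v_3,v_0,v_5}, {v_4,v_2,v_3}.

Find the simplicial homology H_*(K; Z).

Fix the vertex order v_0 < v_1 < v_2 < v_3 < v_4 < v_5 and write every simplex with vertices in increasing order. Then dim K = 2 and the simplices of K are:

  0-simplices (6): [v_0], [v_1], [v_2], [v_3], [v_4], [v_5]
  1-simplices (12): [v_0,v_1], [v_0,v_3], [v_0,v_4], [v_0,v_5], [v_1,v_2], [v_1,v_3], [v_1,v_4], [v_2,v_3], [v_2,v_4], [v_3,v_4], [v_3,v_5], [v_4,v_5]
  2-simplices (6): [v_0,v_1,v_3], [v_0,v_1,v_4], [v_0,v_3,v_5], [v_1,v_2,v_4], [v_2,v_3,v_4], [v_3,v_4,v_5]

giving chain groups C_0 ≅ Z^6, C_1 ≅ Z^12, C_2 ≅ Z^6.

The boundary map ∂_1: C_1 → C_0 sends each edge [p,q] (with p < q) to q − p.
As a 6×12 matrix over Z this has rank 5, with invariant factors (1,1,1,1,1).

The boundary map ∂_2: C_2 → C_1 sends each 2-simplex [p,q,r] to [q,r] − [p,r] + [p,q]. For instance
  ∂[v_2,v_3,v_4] = [v_3,v_4] − [v_2,v_4] + [v_2,v_3],
  ∂[v_0,v_1,v_4] = [v_1,v_4] − [v_0,v_4] + [v_0,v_1].
As a 12×6 matrix over Z this has rank 6, with invariant factors (1,1,1,1,1,1).

Computing H_k = (kernel of ∂_k) / (image of ∂_{k+1}):

  H_0: rank C_0 − rank ∂_1 = 6 − 5 = 1, and the invariant factors of ∂_1 are all 1, so H_0 = Z.
  H_1: rank ker ∂_1 − rank ∂_2 = (12 − 5) − 6 = 1, and the invariant factors of ∂_2 are all 1, so H_1 = Z.
  H_2: rank ker ∂_2 − rank ∂_3 = (6 − 6) − 0 = 0, and there is no ∂_3, so H_2 = 0.

H_0 ≅ Z,  H_1 ≅ Z,  H_2 = 0.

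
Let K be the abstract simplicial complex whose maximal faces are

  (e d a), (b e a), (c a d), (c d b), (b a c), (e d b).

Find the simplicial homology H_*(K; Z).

We work with the vertex ordering a < b < c < d < e. The simplices of K, each written with vertices in increasing order, are:

  0-simplices (5): a, b, c, d, e
  1-simplices (9): ab, ac, ad, ae, bc, bd, be, cd, de
  2-simplices (6): abc, abe, acd, ade, bcd, bde

so the chain groups are C_0 ≅ Z^5, C_1 ≅ Z^9, C_2 ≅ Z^6.

Boundary ∂_1: C_1 → C_0 sends each edge [p,q] (with p < q) to q − p.
The 5×9 boundary matrix has rank 4 and Smith normal form diag(1,1,1,1).

Boundary ∂_2: C_2 → C_1 acts by ∂[p,q,r] = [q,r] − [p,r] + [p,q]. For instance
  ∂abe = be − ae + ab,
  ∂bde = de − be + bd.
The resulting 9×6 matrix has rank 5, and its Smith normal form has invariant factors (1,1,1,1,1).

Reading off H_k = ker ∂_k / im ∂_{k+1}:

  H_0: rank C_0 − rank ∂_1 = 5 − 4 = 1, and the invariant factors of ∂_1 are all 1, so H_0 ≅ Z.
  H_1: rank ker ∂_1 − rank ∂_2 = (9 − 4) − 5 = 0, and the invariant factors of ∂_2 are all 1, so H_1 ≅ 0.
  H_2: rank ker ∂_2 − rank ∂_3 = (6 − 5) − 0 = 1, and there is no ∂_3, so H_2 ≅ Z.

As a check, the Euler characteristic is 5 − 9 + 6 = 2, which agrees with 1 − 0 + 1 = 2.

H_0 ≅ Z,  H_1 = 0,  H_2 ≅ Z.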